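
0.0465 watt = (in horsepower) 0.0465 watt = 0.0465 W. 1 horsepower = 745.69987 W, so 0.0465 W = 0.0465 / 745.69987 = 6.2357527e-05 horsepower ≈ 6.236e-05 horsepower (4 s.f.). Final answer: 6.236e-05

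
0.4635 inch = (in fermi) 1 inch = 0.0254 m, so 0.4635 inch = 0.4635 * 0.0254 = 0.0117729 m. 1 fermi = 1e-15 m, so 0.0117729 m = 0.0117729 / 1e-15 = 1.17729e+13 fermi ≈ 1.177e+13 fermi (4 s.f.). Final answer: 1.177e+13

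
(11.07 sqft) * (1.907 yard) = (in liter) 1793. Check: 1 sqft = 0.09290304 m^2, so 11.07 sqft = 11.07 * 0.09290304 = 1.0284367 m^2. 1 yard = 0.9144 m, so 1.907 yard = 1.907 * 0.9144 = 1.7437608 m. Combine: 1.0284367 m^2 * 1.7437608 m = 1.7933475 m^3. 1 liter = 0.001 m^3, so 1.7933475 m^3 = 1.7933475 / 0.001 = 1793.3475 liter ≈ 1793 liter (4 s.f.).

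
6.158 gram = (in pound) 1 gram = 0.001 kg, so 6.158 gram = 6.158 * 0.001 = 0.006158 kg. 1 pound = 0.45359237 kg, so 0.006158 kg = 0.006158 / 0.45359237 = 0.013576066 pound ≈ 0.01358 pound (4 s.f.). Final answer: 0.01358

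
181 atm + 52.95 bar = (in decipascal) 1 atm = 101325 Pa, so 181 atm = 181 * 101325 = 18339825 Pa. 1 bar = 100000 Pa, so 52.95 bar = 52.95 * 100000 = 5295000 Pa. Sum: 18339825 + 5295000 = 23634825 Pa. 1 decipascal = 0.1 Pa, so 23634825 Pa = 23634825 / 0.1 = 2.3634825e+08 decipascal ≈ 2.363e+08 decipascal (4 s.f.). Final answer: 2.363e+08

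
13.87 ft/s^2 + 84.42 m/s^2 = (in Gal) 8865. Check: 1 ft/s^2 = 0.3048 m/s^2, so 13.87 ft/s^2 = 13.87 * 0.3048 = 4.227576 m/s^2. 84.42 m/s^2 is already in m/s^2. Sum: 4.227576 + 84.42 = 88.647576 m/s^2. 1 Gal = 0.01 m/s^2, so 88.647576 m/s^2 = 88.647576 / 0.01 = 8864.7576 Gal ≈ 8865 Gal (4 s.f.).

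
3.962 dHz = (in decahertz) 0.03962. Check: 1 dHz = 0.1 Hz, so 3.962 dHz = 3.962 * 0.1 = 0.3962 Hz. 1 decahertz = 10 Hz, so 0.3962 Hz = 0.3962 / 10 = 0.03962 decahertz.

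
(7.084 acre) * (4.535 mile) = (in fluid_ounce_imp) 7.364e+12. Check: 1 acre = 4046.8564 m^2, so 7.084 acre = 7.084 * 4046.8564 = 28667.931 m^2. 1 mile = 1609.344 m, so 4.535 mile = 4.535 * 1609.344 = 7298.375 m. Combine: 28667.931 m^2 * 7298.375 m = 2.0922931e+08 m^3. 1 fluid_ounce_imp = 2.8413063e-05 m^3, so 2.0922931e+08 m^3 = 2.0922931e+08 / 2.8413063e-05 = 7.3638423e+12 fluid_ounce_imp ≈ 7.364e+12 fluid_ounce_imp (4 s.f.).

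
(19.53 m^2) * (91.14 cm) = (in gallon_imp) 3915. Check: 19.53 m^2 is already in m^2. 1 cm = 0.01 m, so 91.14 cm = 91.14 * 0.01 = 0.9114 m. Combine: 19.53 m^2 * 0.9114 m = 17.799642 m^3. 1 gallon_imp = 0.00454609 m^3, so 17.799642 m^3 = 17.799642 / 0.00454609 = 3915.3739 gallon_imp ≈ 3915 gallon_imp (4 s.f.).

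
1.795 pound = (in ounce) 1 pound = 0.45359237 kg, so 1.795 pound = 1.795 * 0.45359237 = 0.8141983 kg. 1 ounce = 0.028349523 kg, so 0.8141983 kg = 0.8141983 / 0.028349523 = 28.72 ounce. Final answer: 28.72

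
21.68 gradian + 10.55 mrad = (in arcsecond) 1 gradian = 0.015707963 rad, so 21.68 gradian = 21.68 * 0.015707963 = 0.34054864 rad. 1 mrad = 0.001 rad, so 10.55 mrad = 10.55 * 0.001 = 0.01055 rad. Sum: 0.34054864 + 0.01055 = 0.35109864 rad. 1 arcsecond = 4.8481368e-06 rad, so 0.35109864 rad = 0.35109864 / 4.8481368e-06 = 72419.294 arcsecond ≈ 7.242e+04 arcsecond (4 s.f.). Final answer: 7.242e+04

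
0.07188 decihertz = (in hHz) 7.188e-05. Check: 1 decihertz = 0.1 Hz, so 0.07188 decihertz = 0.07188 * 0.1 = 0.007188 Hz. 1 hHz = 100 Hz, so 0.007188 Hz = 0.007188 / 100 = 7.188e-05 hHz.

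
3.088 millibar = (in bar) 1 millibar = 100 Pa, so 3.088 millibar = 3.088 * 100 = 308.8 Pa. 1 bar = 100000 Pa, so 308.8 Pa = 308.8 / 100000 = 0.003088 bar. Final answer: 0.003088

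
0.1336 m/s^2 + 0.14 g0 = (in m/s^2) 1.507. Check: 0.1336 m/s^2 is already in m/s^2. 1 g0 = 9.80665 m/s^2, so 0.14 g0 = 0.14 * 9.80665 = 1.372931 m/s^2. Sum: 0.1336 + 1.372931 = 1.506531 m/s^2. Result: 1.506531 m/s^2 ≈ 1.507 m/s^2 (4 s.f.).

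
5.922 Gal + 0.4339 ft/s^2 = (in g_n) 0.01952. Check: 1 Gal = 0.01 m/s^2, so 5.922 Gal = 5.922 * 0.01 = 0.05922 m/s^2. 1 ft/s^2 = 0.3048 m/s^2, so 0.4339 ft/s^2 = 0.4339 * 0.3048 = 0.13225272 m/s^2. Sum: 0.05922 + 0.13225272 = 0.19147272 m/s^2. 1 g_n = 9.80665 m/s^2, so 0.19147272 m/s^2 = 0.19147272 / 9.80665 = 0.019524784 g_n ≈ 0.01952 g_n (4 s.f.).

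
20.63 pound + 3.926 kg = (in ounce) 468.6. Check: 1 pound = 0.45359237 kg, so 20.63 pound = 20.63 * 0.45359237 = 9.3576106 kg. 3.926 kg is already in kg. Sum: 9.3576106 + 3.926 = 13.283611 kg. 1 ounce = 0.028349523 kg, so 13.283611 kg = 13.283611 / 0.028349523 = 468.56557 ounce ≈ 468.6 ounce (4 s.f.).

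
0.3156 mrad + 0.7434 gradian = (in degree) 0.6871. Check: 1 mrad = 0.001 rad, so 0.3156 mrad = 0.3156 * 0.001 = 0.0003156 rad. 1 gradian = 0.015707963 rad, so 0.7434 gradian = 0.7434 * 0.015707963 = 0.0116773 rad. Sum: 0.0003156 + 0.0116773 = 0.0119929 rad. 1 degree = 0.017453293 rad, so 0.0119929 rad = 0.0119929 / 0.017453293 = 0.68714255 degree ≈ 0.6871 degree (4 s.f.).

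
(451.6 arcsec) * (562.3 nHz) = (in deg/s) 7.054e-08. Check: 1 arcsec = 4.8481368e-06 rad, so 451.6 arcsec = 451.6 * 4.8481368e-06 = 0.0021894186 rad. 1 nHz = 1e-09 Hz, so 562.3 nHz = 562.3 * 1e-09 = 5.623e-07 Hz. Combine: 0.0021894186 rad * 5.623e-07 Hz = 1.2311101e-09 rad/s. 1 deg/s = 0.017453293 rad/s, so 1.2311101e-09 rad/s = 1.2311101e-09 / 0.017453293 = 7.0537411e-08 deg/s ≈ 7.054e-08 deg/s (4 s.f.).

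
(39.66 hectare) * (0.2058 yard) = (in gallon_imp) 1 hectare = 10000 m^2, so 39.66 hectare = 39.66 * 10000 = 396600 m^2. 1 yard = 0.9144 m, so 0.2058 yard = 0.2058 * 0.9144 = 0.18818352 m. Combine: 396600 m^2 * 0.18818352 m = 74633.584 m^3. 1 gallon_imp = 0.00454609 m^3, so 74633.584 m^3 = 74633.584 / 0.00454609 = 16417093 gallon_imp ≈ 1.642e+07 gallon_imp (4 s.f.). Final answer: 1.642e+07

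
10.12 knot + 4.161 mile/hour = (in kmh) 1 knot = 0.51444444 m/s, so 10.12 knot = 10.12 * 0.51444444 = 5.2061778 m/s. 1 mile/hour = 0.44704 m/s, so 4.161 mile/hour = 4.161 * 0.44704 = 1.8601334 m/s. Sum: 5.2061778 + 1.8601334 = 7.0663112 m/s. 1 kmh = 0.27777778 m/s, so 7.0663112 m/s = 7.0663112 / 0.27777778 = 25.43872 kmh ≈ 25.44 kmh (4 s.f.). Final answer: 25.44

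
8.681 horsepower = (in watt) 1 horsepower = 745.69987 W, so 8.681 horsepower = 8.681 * 745.69987 = 6473.4206 W. 6473.4206 W = 6473.4206 watt ≈ 6473 watt (4 s.f.). Final answer: 6473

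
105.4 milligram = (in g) 0.1054. Check: 1 milligram = 1e-06 kg, so 105.4 milligram = 105.4 * 1e-06 = 0.0001054 kg. 1 g = 0.001 kg, so 0.0001054 kg = 0.0001054 / 0.001 = 0.1054 g.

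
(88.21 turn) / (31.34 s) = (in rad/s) 1 turn = 6.2831853 rad, so 88.21 turn = 88.21 * 6.2831853 = 554.23978 rad. 31.34 s is already in s. Combine: 554.23978 rad / 31.34 s = 17.684741 rad/s. Result: 17.684741 rad/s ≈ 17.68 rad/s (4 s.f.). Final answer: 17.68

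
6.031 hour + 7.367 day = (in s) 6.582e+05. Check: 1 hour = 3600 s, so 6.031 hour = 6.031 * 3600 = 21711.6 s. 1 day = 86400 s, so 7.367 day = 7.367 * 86400 = 636508.8 s. Sum: 21711.6 + 636508.8 = 658220.4 s. Result: 658220.4 s ≈ 6.582e+05 s (4 s.f.).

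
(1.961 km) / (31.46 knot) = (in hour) 1 km = 1000 m, so 1.961 km = 1.961 * 1000 = 1961 m. 1 knot = 0.51444444 m/s, so 31.46 knot = 31.46 * 0.51444444 = 16.184422 m/s. Combine: 1961 m / 16.184422 m/s = 121.16589 s. 1 hour = 3600 s, so 121.16589 s = 121.16589 / 3600 = 0.033657193 hour ≈ 0.03366 hour (4 s.f.). Final answer: 0.03366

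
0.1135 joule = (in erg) 1.135e+06. Check: 0.1135 joule = 0.1135 J. 1 erg = 1e-07 J, so 0.1135 J = 0.1135 / 1e-07 = 1135000 erg ≈ 1.135e+06 erg (4 s.f.).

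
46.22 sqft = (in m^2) 4.294. Check: 1 sqft = 0.09290304 m^2, so 46.22 sqft = 46.22 * 0.09290304 = 4.2939785 m^2. Result: 4.2939785 m^2 ≈ 4.294 m^2 (4 s.f.).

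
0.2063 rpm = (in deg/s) 1.238. Check: 1 rpm = 0.10471976 rad/s, so 0.2063 rpm = 0.2063 * 0.10471976 = 0.021603685 rad/s. 1 deg/s = 0.017453293 rad/s, so 0.021603685 rad/s = 0.021603685 / 0.017453293 = 1.2378 deg/s ≈ 1.238 deg/s (4 s.f.).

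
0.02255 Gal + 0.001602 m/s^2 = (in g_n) 1 Gal = 0.01 m/s^2, so 0.02255 Gal = 0.02255 * 0.01 = 0.0002255 m/s^2. 0.001602 m/s^2 is already in m/s^2. Sum: 0.0002255 + 0.001602 = 0.0018275 m/s^2. 1 g_n = 9.80665 m/s^2, so 0.0018275 m/s^2 = 0.0018275 / 9.80665 = 0.00018635314 g_n ≈ 0.0001864 g_n (4 s.f.). Final answer: 0.0001864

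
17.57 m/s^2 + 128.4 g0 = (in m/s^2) 17.57 m/s^2 is already in m/s^2. 1 g0 = 9.80665 m/s^2, so 128.4 g0 = 128.4 * 9.80665 = 1259.1739 m/s^2. Sum: 17.57 + 1259.1739 = 1276.7439 m/s^2. Result: 1276.7439 m/s^2 ≈ 1277 m/s^2 (4 s.f.). Final answer: 1277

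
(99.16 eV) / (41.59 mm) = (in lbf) 8.588e-17. Check: 1 eV = 1.6021766e-19 J, so 99.16 eV = 99.16 * 1.6021766e-19 = 1.5887184e-17 J. 1 mm = 0.001 m, so 41.59 mm = 41.59 * 0.001 = 0.04159 m. Combine: 1.5887184e-17 J / 0.04159 m = 3.8199528e-16 N. 1 lbf = 4.4482216 N, so 3.8199528e-16 N = 3.8199528e-16 / 4.4482216 = 8.5875954e-17 lbf ≈ 8.588e-17 lbf (4 s.f.).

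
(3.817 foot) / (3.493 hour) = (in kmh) 1 foot = 0.3048 m, so 3.817 foot = 3.817 * 0.3048 = 1.1634216 m. 1 hour = 3600 s, so 3.493 hour = 3.493 * 3600 = 12574.8 s. Combine: 1.1634216 m / 12574.8 s = 9.2520088e-05 m/s. 1 kmh = 0.27777778 m/s, so 9.2520088e-05 m/s = 9.2520088e-05 / 0.27777778 = 0.00033307232 kmh ≈ 0.0003331 kmh (4 s.f.). Final answer: 0.0003331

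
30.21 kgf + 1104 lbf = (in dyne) 1 kgf = 9.80665 N, so 30.21 kgf = 30.21 * 9.80665 = 296.2589 N. 1 lbf = 4.4482216 N, so 1104 lbf = 1104 * 4.4482216 = 4910.8367 N. Sum: 296.2589 + 4910.8367 = 5207.0956 N. 1 dyne = 1e-05 N, so 5207.0956 N = 5207.0956 / 1e-05 = 5.2070956e+08 dyne ≈ 5.207e+08 dyne (4 s.f.). Final answer: 5.207e+08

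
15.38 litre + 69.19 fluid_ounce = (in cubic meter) 1 litre = 0.001 m^3, so 15.38 litre = 15.38 * 0.001 = 0.01538 m^3. 1 fluid_ounce = 2.957353e-05 m^3, so 69.19 fluid_ounce = 69.19 * 2.957353e-05 = 0.0020461925 m^3. Sum: 0.01538 + 0.0020461925 = 0.017426193 m^3. 0.017426193 m^3 = 0.017426193 cubic meter ≈ 0.01743 cubic meter (4 s.f.). Final answer: 0.01743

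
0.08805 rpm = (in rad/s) 0.009221. Check: 1 rpm = 0.10471976 rad/s, so 0.08805 rpm = 0.08805 * 0.10471976 = 0.0092205744 rad/s. Result: 0.0092205744 rad/s ≈ 0.009221 rad/s (4 s.f.).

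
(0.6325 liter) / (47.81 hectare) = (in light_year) 1 liter = 0.001 m^3, so 0.6325 liter = 0.6325 * 0.001 = 0.0006325 m^3. 1 hectare = 10000 m^2, so 47.81 hectare = 47.81 * 10000 = 478100 m^2. Combine: 0.0006325 m^3 / 478100 m^2 = 1.322945e-09 m. 1 light_year = 9.4607305e+15 m, so 1.322945e-09 m = 1.322945e-09 / 9.4607305e+15 = 1.398354e-25 light_year ≈ 1.398e-25 light_year (4 s.f.). Final answer: 1.398e-25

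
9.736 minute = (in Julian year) 1.851e-05. Check: 1 minute = 60 s, so 9.736 minute = 9.736 * 60 = 584.16 s. 1 Julian year = 31557600 s, so 584.16 s = 584.16 / 31557600 = 1.8510913e-05 Julian year ≈ 1.851e-05 Julian year (4 s.f.).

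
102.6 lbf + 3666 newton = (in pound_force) 926.7. Check: 1 lbf = 4.4482216 N, so 102.6 lbf = 102.6 * 4.4482216 = 456.38754 N. 3666 newton = 3666 N. Sum: 456.38754 + 3666 = 4122.3875 N. 1 pound_force = 4.4482216 N, so 4122.3875 N = 4122.3875 / 4.4482216 = 926.74959 pound_force ≈ 926.7 pound_force (4 s.f.).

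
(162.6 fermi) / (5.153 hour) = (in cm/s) 8.765e-16. Check: 1 fermi = 1e-15 m, so 162.6 fermi = 162.6 * 1e-15 = 1.626e-13 m. 1 hour = 3600 s, so 5.153 hour = 5.153 * 3600 = 18550.8 s. Combine: 1.626e-13 m / 18550.8 s = 8.7651206e-18 m/s. 1 cm/s = 0.01 m/s, so 8.7651206e-18 m/s = 8.7651206e-18 / 0.01 = 8.7651206e-16 cm/s ≈ 8.765e-16 cm/s (4 s.f.).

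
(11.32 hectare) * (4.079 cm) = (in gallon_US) 1.22e+06. Check: 1 hectare = 10000 m^2, so 11.32 hectare = 11.32 * 10000 = 113200 m^2. 1 cm = 0.01 m, so 4.079 cm = 4.079 * 0.01 = 0.04079 m. Combine: 113200 m^2 * 0.04079 m = 4617.428 m^3. 1 gallon_US = 0.0037854118 m^3, so 4617.428 m^3 = 4617.428 / 0.0037854118 = 1219795.4 gallon_US ≈ 1.22e+06 gallon_US (4 s.f.).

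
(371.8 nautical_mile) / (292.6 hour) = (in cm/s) 1 nautical_mile = 1852 m, so 371.8 nautical_mile = 371.8 * 1852 = 688573.6 m. 1 hour = 3600 s, so 292.6 hour = 292.6 * 3600 = 1053360 s. Combine: 688573.6 m / 1053360 s = 0.65369256 m/s. 1 cm/s = 0.01 m/s, so 0.65369256 m/s = 0.65369256 / 0.01 = 65.369256 cm/s ≈ 65.37 cm/s (4 s.f.). Final answer: 65.37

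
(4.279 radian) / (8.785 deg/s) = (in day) 0.000323. Check: 4.279 radian = 4.279 rad. 1 deg/s = 0.017453293 rad/s, so 8.785 deg/s = 8.785 * 0.017453293 = 0.15332717 rad/s. Combine: 4.279 rad / 0.15332717 rad/s = 27.907643 s. 1 day = 86400 s, so 27.907643 s = 27.907643 / 86400 = 0.00032300512 day ≈ 0.000323 day (4 s.f.).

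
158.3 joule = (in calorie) 37.83. Check: 158.3 joule = 158.3 J. 1 calorie = 4.184 J, so 158.3 J = 158.3 / 4.184 = 37.834608 calorie ≈ 37.83 calorie (4 s.f.).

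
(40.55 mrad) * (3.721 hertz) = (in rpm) 1.441. Check: 1 mrad = 0.001 rad, so 40.55 mrad = 40.55 * 0.001 = 0.04055 rad. 3.721 hertz = 3.721 Hz. Combine: 0.04055 rad * 3.721 Hz = 0.15088655 rad/s. 1 rpm = 0.10471976 rad/s, so 0.15088655 rad/s = 0.15088655 / 0.10471976 = 1.4408604 rpm ≈ 1.441 rpm (4 s.f.).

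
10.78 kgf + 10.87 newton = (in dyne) 1 kgf = 9.80665 N, so 10.78 kgf = 10.78 * 9.80665 = 105.71569 N. 10.87 newton = 10.87 N. Sum: 105.71569 + 10.87 = 116.58569 N. 1 dyne = 1e-05 N, so 116.58569 N = 116.58569 / 1e-05 = 11658569 dyne ≈ 1.166e+07 dyne (4 s.f.). Final answer: 1.166e+07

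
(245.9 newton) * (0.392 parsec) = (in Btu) 2.819e+15. Check: 245.9 newton = 245.9 N. 1 parsec = 3.0856776e+16 m, so 0.392 parsec = 0.392 * 3.0856776e+16 = 1.2095856e+16 m. Combine: 245.9 N * 1.2095856e+16 m = 2.974371e+18 J. 1 Btu = 1055.0559 J, so 2.974371e+18 J = 2.974371e+18 / 1055.0559 = 2.8191598e+15 Btu ≈ 2.819e+15 Btu (4 s.f.).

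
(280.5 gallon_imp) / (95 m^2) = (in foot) 1 gallon_imp = 0.00454609 m^3, so 280.5 gallon_imp = 280.5 * 0.00454609 = 1.2751782 m^3. 95 m^2 is already in m^2. Combine: 1.2751782 m^3 / 95 m^2 = 0.013422929 m. 1 foot = 0.3048 m, so 0.013422929 m = 0.013422929 / 0.3048 = 0.044038481 foot ≈ 0.04404 foot (4 s.f.). Final answer: 0.04404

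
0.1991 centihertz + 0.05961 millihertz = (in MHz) 1 centihertz = 0.01 Hz, so 0.1991 centihertz = 0.1991 * 0.01 = 0.001991 Hz. 1 millihertz = 0.001 Hz, so 0.05961 millihertz = 0.05961 * 0.001 = 5.961e-05 Hz. Sum: 0.001991 + 5.961e-05 = 0.00205061 Hz. 1 MHz = 1000000 Hz, so 0.00205061 Hz = 0.00205061 / 1000000 = 2.05061e-09 MHz ≈ 2.051e-09 MHz (4 s.f.). Final answer: 2.051e-09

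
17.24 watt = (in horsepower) 17.24 watt = 17.24 W. 1 horsepower = 745.69987 W, so 17.24 W = 17.24 / 745.69987 = 0.023119221 horsepower ≈ 0.02312 horsepower (4 s.f.). Final answer: 0.02312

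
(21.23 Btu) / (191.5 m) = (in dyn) 1.17e+07. Check: 1 Btu = 1055.0559 J, so 21.23 Btu = 21.23 * 1055.0559 = 22398.836 J. 191.5 m is already in m. Combine: 22398.836 J / 191.5 m = 116.9652 N. 1 dyn = 1e-05 N, so 116.9652 N = 116.9652 / 1e-05 = 11696520 dyn ≈ 1.17e+07 dyn (4 s.f.).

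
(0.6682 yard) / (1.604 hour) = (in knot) 0.0002057. Check: 1 yard = 0.9144 m, so 0.6682 yard = 0.6682 * 0.9144 = 0.61100208 m. 1 hour = 3600 s, so 1.604 hour = 1.604 * 3600 = 5774.4 s. Combine: 0.61100208 m / 5774.4 s = 0.00010581222 m/s. 1 knot = 0.51444444 m/s, so 0.00010581222 m/s = 0.00010581222 / 0.51444444 = 0.0002056825 knot ≈ 0.0002057 knot (4 s.f.).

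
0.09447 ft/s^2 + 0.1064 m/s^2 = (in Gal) 1 ft/s^2 = 0.3048 m/s^2, so 0.09447 ft/s^2 = 0.09447 * 0.3048 = 0.028794456 m/s^2. 0.1064 m/s^2 is already in m/s^2. Sum: 0.028794456 + 0.1064 = 0.13519446 m/s^2. 1 Gal = 0.01 m/s^2, so 0.13519446 m/s^2 = 0.13519446 / 0.01 = 13.519446 Gal ≈ 13.52 Gal (4 s.f.). Final answer: 13.52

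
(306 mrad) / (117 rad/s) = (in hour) 7.265e-07. Check: 1 mrad = 0.001 rad, so 306 mrad = 306 * 0.001 = 0.306 rad. 117 rad/s is already in rad/s. Combine: 0.306 rad / 117 rad/s = 0.0026153846 s. 1 hour = 3600 s, so 0.0026153846 s = 0.0026153846 / 3600 = 7.2649573e-07 hour ≈ 7.265e-07 hour (4 s.f.).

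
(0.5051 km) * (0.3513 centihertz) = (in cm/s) 1 km = 1000 m, so 0.5051 km = 0.5051 * 1000 = 505.1 m. 1 centihertz = 0.01 Hz, so 0.3513 centihertz = 0.3513 * 0.01 = 0.003513 Hz. Combine: 505.1 m * 0.003513 Hz = 1.7744163 m/s. 1 cm/s = 0.01 m/s, so 1.7744163 m/s = 1.7744163 / 0.01 = 177.44163 cm/s ≈ 177.4 cm/s (4 s.f.). Final answer: 177.4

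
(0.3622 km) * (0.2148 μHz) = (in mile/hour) 0.000174. Check: 1 km = 1000 m, so 0.3622 km = 0.3622 * 1000 = 362.2 m. 1 μHz = 1e-06 Hz, so 0.2148 μHz = 0.2148 * 1e-06 = 2.148e-07 Hz. Combine: 362.2 m * 2.148e-07 Hz = 7.780056e-05 m/s. 1 mile/hour = 0.44704 m/s, so 7.780056e-05 m/s = 7.780056e-05 / 0.44704 = 0.0001740349 mile/hour ≈ 0.000174 mile/hour (4 s.f.).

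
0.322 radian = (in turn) 0.322 radian = 0.322 rad. 1 turn = 6.2831853 rad, so 0.322 rad = 0.322 / 6.2831853 = 0.051247892 turn ≈ 0.05125 turn (4 s.f.). Final answer: 0.05125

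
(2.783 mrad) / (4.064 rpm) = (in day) 7.569e-08. Check: 1 mrad = 0.001 rad, so 2.783 mrad = 2.783 * 0.001 = 0.002783 rad. 1 rpm = 0.10471976 rad/s, so 4.064 rpm = 4.064 * 0.10471976 = 0.42558108 rad/s. Combine: 0.002783 rad / 0.42558108 rad/s = 0.0065392944 s. 1 day = 86400 s, so 0.0065392944 s = 0.0065392944 / 86400 = 7.5686278e-08 day ≈ 7.569e-08 day (4 s.f.).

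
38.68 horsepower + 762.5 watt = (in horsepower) 1 horsepower = 745.69987 W, so 38.68 horsepower = 38.68 * 745.69987 = 28843.671 W. 762.5 watt = 762.5 W. Sum: 28843.671 + 762.5 = 29606.171 W. 1 horsepower = 745.69987 W, so 29606.171 W = 29606.171 / 745.69987 = 39.702529 horsepower ≈ 39.7 horsepower (4 s.f.). Final answer: 39.7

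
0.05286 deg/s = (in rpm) 0.00881. Check: 1 deg/s = 0.017453293 rad/s, so 0.05286 deg/s = 0.05286 * 0.017453293 = 0.00092258104 rad/s. 1 rpm = 0.10471976 rad/s, so 0.00092258104 rad/s = 0.00092258104 / 0.10471976 = 0.00881 rpm.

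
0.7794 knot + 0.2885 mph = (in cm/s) 1 knot = 0.51444444 m/s, so 0.7794 knot = 0.7794 * 0.51444444 = 0.400958 m/s. 1 mph = 0.44704 m/s, so 0.2885 mph = 0.2885 * 0.44704 = 0.12897104 m/s. Sum: 0.400958 + 0.12897104 = 0.52992904 m/s. 1 cm/s = 0.01 m/s, so 0.52992904 m/s = 0.52992904 / 0.01 = 52.992904 cm/s ≈ 52.99 cm/s (4 s.f.). Final answer: 52.99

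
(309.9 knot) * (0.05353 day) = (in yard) 1 knot = 0.51444444 m/s, so 309.9 knot = 309.9 * 0.51444444 = 159.42633 m/s. 1 day = 86400 s, so 0.05353 day = 0.05353 * 86400 = 4624.992 s. Combine: 159.42633 m/s * 4624.992 s = 737345.52 m. 1 yard = 0.9144 m, so 737345.52 m = 737345.52 / 0.9144 = 806370.86 yard ≈ 8.064e+05 yard (4 s.f.). Final answer: 8.064e+05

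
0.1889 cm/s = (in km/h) 0.0068. Check: 1 cm/s = 0.01 m/s, so 0.1889 cm/s = 0.1889 * 0.01 = 0.001889 m/s. 1 km/h = 0.27777778 m/s, so 0.001889 m/s = 0.001889 / 0.27777778 = 0.0068004 km/h ≈ 0.0068 km/h (4 s.f.).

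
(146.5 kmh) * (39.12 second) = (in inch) 6.268e+04. Check: 1 kmh = 0.27777778 m/s, so 146.5 kmh = 146.5 * 0.27777778 = 40.694444 m/s. 39.12 second = 39.12 s. Combine: 40.694444 m/s * 39.12 s = 1591.9667 m. 1 inch = 0.0254 m, so 1591.9667 m = 1591.9667 / 0.0254 = 62675.853 inch ≈ 6.268e+04 inch (4 s.f.).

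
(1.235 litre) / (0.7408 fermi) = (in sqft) 1 litre = 0.001 m^3, so 1.235 litre = 1.235 * 0.001 = 0.001235 m^3. 1 fermi = 1e-15 m, so 0.7408 fermi = 0.7408 * 1e-15 = 7.408e-16 m. Combine: 0.001235 m^3 / 7.408e-16 m = 1.6671166e+12 m^2. 1 sqft = 0.09290304 m^2, so 1.6671166e+12 m^2 = 1.6671166e+12 / 0.09290304 = 1.7944694e+13 sqft ≈ 1.794e+13 sqft (4 s.f.). Final answer: 1.794e+13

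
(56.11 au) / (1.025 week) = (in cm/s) 1.354e+09. Check: 1 au = 1.4959787e+11 m, so 56.11 au = 56.11 * 1.4959787e+11 = 8.3939365e+12 m. 1 week = 604800 s, so 1.025 week = 1.025 * 604800 = 619920 s. Combine: 8.3939365e+12 m / 619920 s = 13540354 m/s. 1 cm/s = 0.01 m/s, so 13540354 m/s = 13540354 / 0.01 = 1.3540354e+09 cm/s ≈ 1.354e+09 cm/s (4 s.f.).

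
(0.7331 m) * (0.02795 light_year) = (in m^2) 0.7331 m is already in m. 1 light_year = 9.4607305e+15 m, so 0.02795 light_year = 0.02795 * 9.4607305e+15 = 2.6442742e+14 m. Combine: 0.7331 m * 2.6442742e+14 m = 1.9385174e+14 m^2. Result: 1.9385174e+14 m^2 ≈ 1.939e+14 m^2 (4 s.f.). Final answer: 1.939e+14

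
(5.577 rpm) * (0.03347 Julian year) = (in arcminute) 1 rpm = 0.10471976 rad/s, so 5.577 rpm = 5.577 * 0.10471976 = 0.58402207 rad/s. 1 Julian year = 31557600 s, so 0.03347 Julian year = 0.03347 * 31557600 = 1056232.9 s. Combine: 0.58402207 rad/s * 1056232.9 s = 616863.31 rad. 1 arcminute = 0.00029088821 rad, so 616863.31 rad = 616863.31 / 0.00029088821 = 2.1206199e+09 arcminute ≈ 2.121e+09 arcminute (4 s.f.). Final answer: 2.121e+09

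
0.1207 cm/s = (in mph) 0.0027. Check: 1 cm/s = 0.01 m/s, so 0.1207 cm/s = 0.1207 * 0.01 = 0.001207 m/s. 1 mph = 0.44704 m/s, so 0.001207 m/s = 0.001207 / 0.44704 = 0.0026999821 mph ≈ 0.0027 mph (4 s.f.).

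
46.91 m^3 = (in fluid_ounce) 1 fluid_ounce = 2.957353e-05 m^3, so 46.91 m^3 = 46.91 / 2.957353e-05 = 1586215.8 fluid_ounce ≈ 1.586e+06 fluid_ounce (4 s.f.). Final answer: 1.586e+06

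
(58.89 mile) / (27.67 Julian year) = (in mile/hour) 1 mile = 1609.344 m, so 58.89 mile = 58.89 * 1609.344 = 94774.268 m. 1 Julian year = 31557600 s, so 27.67 Julian year = 27.67 * 31557600 = 8.7319879e+08 s. Combine: 94774.268 m / 8.7319879e+08 s = 0.00010853688 m/s. 1 mile/hour = 0.44704 m/s, so 0.00010853688 m/s = 0.00010853688 / 0.44704 = 0.00024279007 mile/hour ≈ 0.0002428 mile/hour (4 s.f.). Final answer: 0.0002428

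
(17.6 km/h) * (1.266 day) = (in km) 1 km/h = 0.27777778 m/s, so 17.6 km/h = 17.6 * 0.27777778 = 4.8888889 m/s. 1 day = 86400 s, so 1.266 day = 1.266 * 86400 = 109382.4 s. Combine: 4.8888889 m/s * 109382.4 s = 534758.4 m. 1 km = 1000 m, so 534758.4 m = 534758.4 / 1000 = 534.7584 km ≈ 534.8 km (4 s.f.). Final answer: 534.8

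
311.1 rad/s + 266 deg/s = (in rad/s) 311.1 rad/s is already in rad/s. 1 deg/s = 0.017453293 rad/s, so 266 deg/s = 266 * 0.017453293 = 4.6425758 rad/s. Sum: 311.1 + 4.6425758 = 315.74258 rad/s. Result: 315.74258 rad/s ≈ 315.7 rad/s (4 s.f.). Final answer: 315.7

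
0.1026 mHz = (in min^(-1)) 0.006156. Check: 1 mHz = 0.001 Hz, so 0.1026 mHz = 0.1026 * 0.001 = 0.0001026 Hz. 1 min^(-1) = 0.016666667 Hz, so 0.0001026 Hz = 0.0001026 / 0.016666667 = 0.006156 min^(-1).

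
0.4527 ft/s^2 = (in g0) 0.01407. Check: 1 ft/s^2 = 0.3048 m/s^2, so 0.4527 ft/s^2 = 0.4527 * 0.3048 = 0.13798296 m/s^2. 1 g0 = 9.80665 m/s^2, so 0.13798296 m/s^2 = 0.13798296 / 9.80665 = 0.014070346 g0 ≈ 0.01407 g0 (4 s.f.).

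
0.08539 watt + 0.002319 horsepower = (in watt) 0.08539 watt = 0.08539 W. 1 horsepower = 745.69987 W, so 0.002319 horsepower = 0.002319 * 745.69987 = 1.729278 W. Sum: 0.08539 + 1.729278 = 1.814668 W. 1.814668 W = 1.814668 watt ≈ 1.815 watt (4 s.f.). Final answer: 1.815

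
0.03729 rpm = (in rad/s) 1 rpm = 0.10471976 rad/s, so 0.03729 rpm = 0.03729 * 0.10471976 = 0.0039049997 rad/s. Result: 0.0039049997 rad/s ≈ 0.003905 rad/s (4 s.f.). Final answer: 0.003905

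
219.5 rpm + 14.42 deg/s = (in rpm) 221.9. Check: 1 rpm = 0.10471976 rad/s, so 219.5 rpm = 219.5 * 0.10471976 = 22.985986 rad/s. 1 deg/s = 0.017453293 rad/s, so 14.42 deg/s = 14.42 * 0.017453293 = 0.25167648 rad/s. Sum: 22.985986 + 0.25167648 = 23.237663 rad/s. 1 rpm = 0.10471976 rad/s, so 23.237663 rad/s = 23.237663 / 0.10471976 = 221.90333 rpm ≈ 221.9 rpm (4 s.f.).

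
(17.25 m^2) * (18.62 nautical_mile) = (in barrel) 3.742e+06. Check: 17.25 m^2 is already in m^2. 1 nautical_mile = 1852 m, so 18.62 nautical_mile = 18.62 * 1852 = 34484.24 m. Combine: 17.25 m^2 * 34484.24 m = 594853.14 m^3. 1 barrel = 0.15898729 m^3, so 594853.14 m^3 = 594853.14 / 0.15898729 = 3741513.7 barrel ≈ 3.742e+06 barrel (4 s.f.).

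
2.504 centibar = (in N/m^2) 2504. Check: 1 centibar = 1000 Pa, so 2.504 centibar = 2.504 * 1000 = 2504 Pa. 2504 Pa = 2504 N/m^2.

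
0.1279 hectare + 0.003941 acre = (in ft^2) 1.394e+04. Check: 1 hectare = 10000 m^2, so 0.1279 hectare = 0.1279 * 10000 = 1279 m^2. 1 acre = 4046.8564 m^2, so 0.003941 acre = 0.003941 * 4046.8564 = 15.948661 m^2. Sum: 1279 + 15.948661 = 1294.9487 m^2. 1 ft^2 = 0.09290304 m^2, so 1294.9487 m^2 = 1294.9487 / 0.09290304 = 13938.711 ft^2 ≈ 1.394e+04 ft^2 (4 s.f.).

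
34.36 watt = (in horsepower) 34.36 watt = 34.36 W. 1 horsepower = 745.69987 W, so 34.36 W = 34.36 / 745.69987 = 0.046077519 horsepower ≈ 0.04608 horsepower (4 s.f.). Final answer: 0.04608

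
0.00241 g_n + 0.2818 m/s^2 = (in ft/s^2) 1.002. Check: 1 g_n = 9.80665 m/s^2, so 0.00241 g_n = 0.00241 * 9.80665 = 0.023634026 m/s^2. 0.2818 m/s^2 is already in m/s^2. Sum: 0.023634026 + 0.2818 = 0.30543403 m/s^2. 1 ft/s^2 = 0.3048 m/s^2, so 0.30543403 m/s^2 = 0.30543403 / 0.3048 = 1.0020801 ft/s^2 ≈ 1.002 ft/s^2 (4 s.f.).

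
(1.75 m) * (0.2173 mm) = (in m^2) 0.0003803. Check: 1.75 m is already in m. 1 mm = 0.001 m, so 0.2173 mm = 0.2173 * 0.001 = 0.0002173 m. Combine: 1.75 m * 0.0002173 m = 0.000380275 m^2. Result: 0.000380275 m^2 ≈ 0.0003803 m^2 (4 s.f.).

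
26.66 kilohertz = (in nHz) 2.666e+13. Check: 1 kilohertz = 1000 Hz, so 26.66 kilohertz = 26.66 * 1000 = 26660 Hz. 1 nHz = 1e-09 Hz, so 26660 Hz = 26660 / 1e-09 = 2.666e+13 nHz.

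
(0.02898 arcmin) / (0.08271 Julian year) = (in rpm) 1 arcmin = 0.00029088821 rad, so 0.02898 arcmin = 0.02898 * 0.00029088821 = 8.4299403e-06 rad. 1 Julian year = 31557600 s, so 0.08271 Julian year = 0.08271 * 31557600 = 2610129.1 s. Combine: 8.4299403e-06 rad / 2610129.1 s = 3.2297024e-12 rad/s. 1 rpm = 0.10471976 rad/s, so 3.2297024e-12 rad/s = 3.2297024e-12 / 0.10471976 = 3.0841386e-11 rpm ≈ 3.084e-11 rpm (4 s.f.). Final answer: 3.084e-11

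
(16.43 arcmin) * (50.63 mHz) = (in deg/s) 1 arcmin = 0.00029088821 rad, so 16.43 arcmin = 16.43 * 0.00029088821 = 0.0047792933 rad. 1 mHz = 0.001 Hz, so 50.63 mHz = 50.63 * 0.001 = 0.05063 Hz. Combine: 0.0047792933 rad * 0.05063 Hz = 0.00024197562 rad/s. 1 deg/s = 0.017453293 rad/s, so 0.00024197562 rad/s = 0.00024197562 / 0.017453293 = 0.013864182 deg/s ≈ 0.01386 deg/s (4 s.f.). Final answer: 0.01386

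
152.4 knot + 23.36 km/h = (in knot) 1 knot = 0.51444444 m/s, so 152.4 knot = 152.4 * 0.51444444 = 78.401333 m/s. 1 km/h = 0.27777778 m/s, so 23.36 km/h = 23.36 * 0.27777778 = 6.4888889 m/s. Sum: 78.401333 + 6.4888889 = 84.890222 m/s. 1 knot = 0.51444444 m/s, so 84.890222 m/s = 84.890222 / 0.51444444 = 165.01339 knot ≈ 165 knot (4 s.f.). Final answer: 165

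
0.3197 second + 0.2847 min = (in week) 2.877e-05. Check: 0.3197 second = 0.3197 s. 1 min = 60 s, so 0.2847 min = 0.2847 * 60 = 17.082 s. Sum: 0.3197 + 17.082 = 17.4017 s. 1 week = 604800 s, so 17.4017 s = 17.4017 / 604800 = 2.8772652e-05 week ≈ 2.877e-05 week (4 s.f.).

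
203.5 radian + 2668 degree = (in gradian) 203.5 radian = 203.5 rad. 1 degree = 0.017453293 rad, so 2668 degree = 2668 * 0.017453293 = 46.565384 rad. Sum: 203.5 + 46.565384 = 250.06538 rad. 1 gradian = 0.015707963 rad, so 250.06538 rad = 250.06538 / 0.015707963 = 15919.657 gradian ≈ 1.592e+04 gradian (4 s.f.). Final answer: 1.592e+04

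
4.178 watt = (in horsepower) 0.005603. Check: 4.178 watt = 4.178 W. 1 horsepower = 745.69987 W, so 4.178 W = 4.178 / 745.69987 = 0.0056027903 horsepower ≈ 0.005603 horsepower (4 s.f.).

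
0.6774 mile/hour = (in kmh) 1.09. Check: 1 mile/hour = 0.44704 m/s, so 0.6774 mile/hour = 0.6774 * 0.44704 = 0.3028249 m/s. 1 kmh = 0.27777778 m/s, so 0.3028249 m/s = 0.3028249 / 0.27777778 = 1.0901696 kmh ≈ 1.09 kmh (4 s.f.).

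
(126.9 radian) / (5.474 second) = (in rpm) 221.4. Check: 126.9 radian = 126.9 rad. 5.474 second = 5.474 s. Combine: 126.9 rad / 5.474 s = 23.182316 rad/s. 1 rpm = 0.10471976 rad/s, so 23.182316 rad/s = 23.182316 / 0.10471976 = 221.37481 rpm ≈ 221.4 rpm (4 s.f.).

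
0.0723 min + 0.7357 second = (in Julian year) 1 min = 60 s, so 0.0723 min = 0.0723 * 60 = 4.338 s. 0.7357 second = 0.7357 s. Sum: 4.338 + 0.7357 = 5.0737 s. 1 Julian year = 31557600 s, so 5.0737 s = 5.0737 / 31557600 = 1.6077585e-07 Julian year ≈ 1.608e-07 Julian year (4 s.f.). Final answer: 1.608e-07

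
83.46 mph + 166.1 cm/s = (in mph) 1 mph = 0.44704 m/s, so 83.46 mph = 83.46 * 0.44704 = 37.309958 m/s. 1 cm/s = 0.01 m/s, so 166.1 cm/s = 166.1 * 0.01 = 1.661 m/s. Sum: 37.309958 + 1.661 = 38.970958 m/s. 1 mph = 0.44704 m/s, so 38.970958 m/s = 38.970958 / 0.44704 = 87.175551 mph ≈ 87.18 mph (4 s.f.). Final answer: 87.18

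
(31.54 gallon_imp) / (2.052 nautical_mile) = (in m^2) 3.773e-05. Check: 1 gallon_imp = 0.00454609 m^3, so 31.54 gallon_imp = 31.54 * 0.00454609 = 0.14338368 m^3. 1 nautical_mile = 1852 m, so 2.052 nautical_mile = 2.052 * 1852 = 3800.304 m. Combine: 0.14338368 m^3 / 3800.304 m = 3.7729529e-05 m^2. Result: 3.7729529e-05 m^2 ≈ 3.773e-05 m^2 (4 s.f.).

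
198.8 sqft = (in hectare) 0.001847. Check: 1 sqft = 0.09290304 m^2, so 198.8 sqft = 198.8 * 0.09290304 = 18.469124 m^2. 1 hectare = 10000 m^2, so 18.469124 m^2 = 18.469124 / 10000 = 0.0018469124 hectare ≈ 0.001847 hectare (4 s.f.).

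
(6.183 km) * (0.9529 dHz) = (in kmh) 1 km = 1000 m, so 6.183 km = 6.183 * 1000 = 6183 m. 1 dHz = 0.1 Hz, so 0.9529 dHz = 0.9529 * 0.1 = 0.09529 Hz. Combine: 6183 m * 0.09529 Hz = 589.17807 m/s. 1 kmh = 0.27777778 m/s, so 589.17807 m/s = 589.17807 / 0.27777778 = 2121.0411 kmh ≈ 2121 kmh (4 s.f.). Final answer: 2121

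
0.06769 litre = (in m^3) 1 litre = 0.001 m^3, so 0.06769 litre = 0.06769 * 0.001 = 6.769e-05 m^3. Result: 6.769e-05 m^3. Final answer: 6.769e-05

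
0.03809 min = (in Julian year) 7.242e-08. Check: 1 min = 60 s, so 0.03809 min = 0.03809 * 60 = 2.2854 s. 1 Julian year = 31557600 s, so 2.2854 s = 2.2854 / 31557600 = 7.2419956e-08 Julian year ≈ 7.242e-08 Julian year (4 s.f.).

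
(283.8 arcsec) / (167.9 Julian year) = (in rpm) 1 arcsec = 4.8481368e-06 rad, so 283.8 arcsec = 283.8 * 4.8481368e-06 = 0.0013759012 rad. 1 Julian year = 31557600 s, so 167.9 Julian year = 167.9 * 31557600 = 5.298521e+09 s. Combine: 0.0013759012 rad / 5.298521e+09 s = 2.5967647e-13 rad/s. 1 rpm = 0.10471976 rad/s, so 2.5967647e-13 rad/s = 2.5967647e-13 / 0.10471976 = 2.4797276e-12 rpm ≈ 2.48e-12 rpm (4 s.f.). Final answer: 2.48e-12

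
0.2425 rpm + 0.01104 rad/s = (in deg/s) 1 rpm = 0.10471976 rad/s, so 0.2425 rpm = 0.2425 * 0.10471976 = 0.025394541 rad/s. 0.01104 rad/s is already in rad/s. Sum: 0.025394541 + 0.01104 = 0.036434541 rad/s. 1 deg/s = 0.017453293 rad/s, so 0.036434541 rad/s = 0.036434541 / 0.017453293 = 2.0875454 deg/s ≈ 2.088 deg/s (4 s.f.). Final answer: 2.088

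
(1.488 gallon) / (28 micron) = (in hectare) 1 gallon = 0.0037854118 m^3, so 1.488 gallon = 1.488 * 0.0037854118 = 0.0056326927 m^3. 1 micron = 1e-06 m, so 28 micron = 28 * 1e-06 = 2.8e-05 m. Combine: 0.0056326927 m^3 / 2.8e-05 m = 201.1676 m^2. 1 hectare = 10000 m^2, so 201.1676 m^2 = 201.1676 / 10000 = 0.02011676 hectare ≈ 0.02012 hectare (4 s.f.). Final answer: 0.02012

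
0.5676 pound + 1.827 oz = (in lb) 1 pound = 0.45359237 kg, so 0.5676 pound = 0.5676 * 0.45359237 = 0.25745903 kg. 1 oz = 0.028349523 kg, so 1.827 oz = 1.827 * 0.028349523 = 0.051794579 kg. Sum: 0.25745903 + 0.051794579 = 0.30925361 kg. 1 lb = 0.45359237 kg, so 0.30925361 kg = 0.30925361 / 0.45359237 = 0.6817875 lb ≈ 0.6818 lb (4 s.f.). Final answer: 0.6818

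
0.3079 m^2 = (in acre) 7.608e-05. Check: 1 acre = 4046.8564 m^2, so 0.3079 m^2 = 0.3079 / 4046.8564 = 7.6083747e-05 acre ≈ 7.608e-05 acre (4 s.f.).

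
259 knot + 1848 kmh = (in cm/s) 6.466e+04. Check: 1 knot = 0.51444444 m/s, so 259 knot = 259 * 0.51444444 = 133.24111 m/s. 1 kmh = 0.27777778 m/s, so 1848 kmh = 1848 * 0.27777778 = 513.33333 m/s. Sum: 133.24111 + 513.33333 = 646.57444 m/s. 1 cm/s = 0.01 m/s, so 646.57444 m/s = 646.57444 / 0.01 = 64657.444 cm/s ≈ 6.466e+04 cm/s (4 s.f.).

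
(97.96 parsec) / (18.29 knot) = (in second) 1 parsec = 3.0856776e+16 m, so 97.96 parsec = 97.96 * 3.0856776e+16 = 3.0227298e+18 m. 1 knot = 0.51444444 m/s, so 18.29 knot = 18.29 * 0.51444444 = 9.4091889 m/s. Combine: 3.0227298e+18 m / 9.4091889 m/s = 3.2125296e+17 s. 3.2125296e+17 s = 3.2125296e+17 second ≈ 3.213e+17 second (4 s.f.). Final answer: 3.213e+17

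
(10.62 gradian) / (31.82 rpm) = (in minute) 0.0008344. Check: 1 gradian = 0.015707963 rad, so 10.62 gradian = 10.62 * 0.015707963 = 0.16681857 rad. 1 rpm = 0.10471976 rad/s, so 31.82 rpm = 31.82 * 0.10471976 = 3.3321826 rad/s. Combine: 0.16681857 rad / 3.3321826 rad/s = 0.050062854 s. 1 minute = 60 s, so 0.050062854 s = 0.050062854 / 60 = 0.00083438089 minute ≈ 0.0008344 minute (4 s.f.).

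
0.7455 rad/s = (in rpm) 7.119. Check: 1 rpm = 0.10471976 rad/s, so 0.7455 rad/s = 0.7455 / 0.10471976 = 7.1190006 rpm ≈ 7.119 rpm (4 s.f.).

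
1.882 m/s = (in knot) 3.658. Check: 1 knot = 0.51444444 m/s, so 1.882 m/s = 1.882 / 0.51444444 = 3.6583153 knot ≈ 3.658 knot (4 s.f.).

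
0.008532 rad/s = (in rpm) 1 rpm = 0.10471976 rad/s, so 0.008532 rad/s = 0.008532 / 0.10471976 = 0.081474598 rpm ≈ 0.08147 rpm (4 s.f.). Final answer: 0.08147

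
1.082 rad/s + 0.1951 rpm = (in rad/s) 1.102. Check: 1.082 rad/s is already in rad/s. 1 rpm = 0.10471976 rad/s, so 0.1951 rpm = 0.1951 * 0.10471976 = 0.020430824 rad/s. Sum: 1.082 + 0.020430824 = 1.1024308 rad/s. Result: 1.1024308 rad/s ≈ 1.102 rad/s (4 s.f.).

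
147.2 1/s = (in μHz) 147.2 1/s = 147.2 Hz. 1 μHz = 1e-06 Hz, so 147.2 Hz = 147.2 / 1e-06 = 1.472e+08 μHz. Final answer: 1.472e+08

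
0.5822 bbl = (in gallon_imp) 20.36. Check: 1 bbl = 0.15898729 m^3, so 0.5822 bbl = 0.5822 * 0.15898729 = 0.092562403 m^3. 1 gallon_imp = 0.00454609 m^3, so 0.092562403 m^3 = 0.092562403 / 0.00454609 = 20.360882 gallon_imp ≈ 20.36 gallon_imp (4 s.f.).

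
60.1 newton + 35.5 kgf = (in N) 60.1 newton = 60.1 N. 1 kgf = 9.80665 N, so 35.5 kgf = 35.5 * 9.80665 = 348.13608 N. Sum: 60.1 + 348.13608 = 408.23608 N. Result: 408.23608 N ≈ 408.2 N (4 s.f.). Final answer: 408.2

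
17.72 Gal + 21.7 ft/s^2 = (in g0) 1 Gal = 0.01 m/s^2, so 17.72 Gal = 17.72 * 0.01 = 0.1772 m/s^2. 1 ft/s^2 = 0.3048 m/s^2, so 21.7 ft/s^2 = 21.7 * 0.3048 = 6.61416 m/s^2. Sum: 0.1772 + 6.61416 = 6.79136 m/s^2. 1 g0 = 9.80665 m/s^2, so 6.79136 m/s^2 = 6.79136 / 9.80665 = 0.69252599 g0 ≈ 0.6925 g0 (4 s.f.). Final answer: 0.6925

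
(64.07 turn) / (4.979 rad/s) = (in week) 0.0001337. Check: 1 turn = 6.2831853 rad, so 64.07 turn = 64.07 * 6.2831853 = 402.56368 rad. 4.979 rad/s is already in rad/s. Combine: 402.56368 rad / 4.979 rad/s = 80.852316 s. 1 week = 604800 s, so 80.852316 s = 80.852316 / 604800 = 0.00013368439 week ≈ 0.0001337 week (4 s.f.).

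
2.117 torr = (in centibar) 0.2822. Check: 1 torr = 133.32237 Pa, so 2.117 torr = 2.117 * 133.32237 = 282.24345 Pa. 1 centibar = 1000 Pa, so 282.24345 Pa = 282.24345 / 1000 = 0.28224345 centibar ≈ 0.2822 centibar (4 s.f.).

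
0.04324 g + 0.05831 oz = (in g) 1.696. Check: 1 g = 0.001 kg, so 0.04324 g = 0.04324 * 0.001 = 4.324e-05 kg. 1 oz = 0.028349523 kg, so 0.05831 oz = 0.05831 * 0.028349523 = 0.0016530607 kg. Sum: 4.324e-05 + 0.0016530607 = 0.0016963007 kg. 1 g = 0.001 kg, so 0.0016963007 kg = 0.0016963007 / 0.001 = 1.6963007 g ≈ 1.696 g (4 s.f.).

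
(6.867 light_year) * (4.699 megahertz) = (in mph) 6.829e+23. Check: 1 light_year = 9.4607305e+15 m, so 6.867 light_year = 6.867 * 9.4607305e+15 = 6.4966836e+16 m. 1 megahertz = 1000000 Hz, so 4.699 megahertz = 4.699 * 1000000 = 4699000 Hz. Combine: 6.4966836e+16 m * 4699000 Hz = 3.0527916e+23 m/s. 1 mph = 0.44704 m/s, so 3.0527916e+23 m/s = 3.0527916e+23 / 0.44704 = 6.8289004e+23 mph ≈ 6.829e+23 mph (4 s.f.).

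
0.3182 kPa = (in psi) 1 kPa = 1000 Pa, so 0.3182 kPa = 0.3182 * 1000 = 318.2 Pa. 1 psi = 6894.7573 Pa, so 318.2 Pa = 318.2 / 6894.7573 = 0.046151008 psi ≈ 0.04615 psi (4 s.f.). Final answer: 0.04615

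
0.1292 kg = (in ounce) 1 ounce = 0.028349523 kg, so 0.1292 kg = 0.1292 / 0.028349523 = 4.5573959 ounce ≈ 4.557 ounce (4 s.f.). Final answer: 4.557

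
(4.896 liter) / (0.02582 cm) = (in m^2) 18.96. Check: 1 liter = 0.001 m^3, so 4.896 liter = 4.896 * 0.001 = 0.004896 m^3. 1 cm = 0.01 m, so 0.02582 cm = 0.02582 * 0.01 = 0.0002582 m. Combine: 0.004896 m^3 / 0.0002582 m = 18.962045 m^2. Result: 18.962045 m^2 ≈ 18.96 m^2 (4 s.f.).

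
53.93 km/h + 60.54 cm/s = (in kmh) 1 km/h = 0.27777778 m/s, so 53.93 km/h = 53.93 * 0.27777778 = 14.980556 m/s. 1 cm/s = 0.01 m/s, so 60.54 cm/s = 60.54 * 0.01 = 0.6054 m/s. Sum: 14.980556 + 0.6054 = 15.585956 m/s. 1 kmh = 0.27777778 m/s, so 15.585956 m/s = 15.585956 / 0.27777778 = 56.10944 kmh ≈ 56.11 kmh (4 s.f.). Final answer: 56.11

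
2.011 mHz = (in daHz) 1 mHz = 0.001 Hz, so 2.011 mHz = 2.011 * 0.001 = 0.002011 Hz. 1 daHz = 10 Hz, so 0.002011 Hz = 0.002011 / 10 = 0.0002011 daHz. Final answer: 0.0002011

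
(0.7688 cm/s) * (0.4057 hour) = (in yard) 1 cm/s = 0.01 m/s, so 0.7688 cm/s = 0.7688 * 0.01 = 0.007688 m/s. 1 hour = 3600 s, so 0.4057 hour = 0.4057 * 3600 = 1460.52 s. Combine: 0.007688 m/s * 1460.52 s = 11.228478 m. 1 yard = 0.9144 m, so 11.228478 m = 11.228478 / 0.9144 = 12.279613 yard ≈ 12.28 yard (4 s.f.). Final answer: 12.28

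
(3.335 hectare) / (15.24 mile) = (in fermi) 1.36e+15. Check: 1 hectare = 10000 m^2, so 3.335 hectare = 3.335 * 10000 = 33350 m^2. 1 mile = 1609.344 m, so 15.24 mile = 15.24 * 1609.344 = 24526.403 m. Combine: 33350 m^2 / 24526.403 m = 1.3597591 m. 1 fermi = 1e-15 m, so 1.3597591 m = 1.3597591 / 1e-15 = 1.3597591e+15 fermi ≈ 1.36e+15 fermi (4 s.f.).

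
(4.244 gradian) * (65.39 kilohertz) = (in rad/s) 1 gradian = 0.015707963 rad, so 4.244 gradian = 4.244 * 0.015707963 = 0.066664596 rad. 1 kilohertz = 1000 Hz, so 65.39 kilohertz = 65.39 * 1000 = 65390 Hz. Combine: 0.066664596 rad * 65390 Hz = 4359.1979 rad/s. Result: 4359.1979 rad/s ≈ 4359 rad/s (4 s.f.). Final answer: 4359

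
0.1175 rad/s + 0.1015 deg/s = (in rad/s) 0.1175 rad/s is already in rad/s. 1 deg/s = 0.017453293 rad/s, so 0.1015 deg/s = 0.1015 * 0.017453293 = 0.0017715092 rad/s. Sum: 0.1175 + 0.0017715092 = 0.11927151 rad/s. Result: 0.11927151 rad/s ≈ 0.1193 rad/s (4 s.f.). Final answer: 0.1193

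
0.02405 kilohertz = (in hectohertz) 0.2405. Check: 1 kilohertz = 1000 Hz, so 0.02405 kilohertz = 0.02405 * 1000 = 24.05 Hz. 1 hectohertz = 100 Hz, so 24.05 Hz = 24.05 / 100 = 0.2405 hectohertz.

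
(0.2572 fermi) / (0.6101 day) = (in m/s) 1 fermi = 1e-15 m, so 0.2572 fermi = 0.2572 * 1e-15 = 2.572e-16 m. 1 day = 86400 s, so 0.6101 day = 0.6101 * 86400 = 52712.64 s. Combine: 2.572e-16 m / 52712.64 s = 4.8792851e-21 m/s. Result: 4.8792851e-21 m/s ≈ 4.879e-21 m/s (4 s.f.). Final answer: 4.879e-21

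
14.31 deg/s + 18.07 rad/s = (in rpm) 1 deg/s = 0.017453293 rad/s, so 14.31 deg/s = 14.31 * 0.017453293 = 0.24975662 rad/s. 18.07 rad/s is already in rad/s. Sum: 0.24975662 + 18.07 = 18.319757 rad/s. 1 rpm = 0.10471976 rad/s, so 18.319757 rad/s = 18.319757 / 0.10471976 = 174.94079 rpm ≈ 174.9 rpm (4 s.f.). Final answer: 174.9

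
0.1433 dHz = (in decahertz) 1 dHz = 0.1 Hz, so 0.1433 dHz = 0.1433 * 0.1 = 0.01433 Hz. 1 decahertz = 10 Hz, so 0.01433 Hz = 0.01433 / 10 = 0.001433 decahertz. Final answer: 0.001433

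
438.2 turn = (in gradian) 1.753e+05. Check: 1 turn = 6.2831853 rad, so 438.2 turn = 438.2 * 6.2831853 = 2753.2918 rad. 1 gradian = 0.015707963 rad, so 2753.2918 rad = 2753.2918 / 0.015707963 = 175280 gradian ≈ 1.753e+05 gradian (4 s.f.).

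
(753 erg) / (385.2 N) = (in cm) 1 erg = 1e-07 J, so 753 erg = 753 * 1e-07 = 7.53e-05 J. 385.2 N is already in N. Combine: 7.53e-05 J / 385.2 N = 1.9548287e-07 m. 1 cm = 0.01 m, so 1.9548287e-07 m = 1.9548287e-07 / 0.01 = 1.9548287e-05 cm ≈ 1.955e-05 cm (4 s.f.). Final answer: 1.955e-05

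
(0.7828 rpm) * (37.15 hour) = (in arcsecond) 1 rpm = 0.10471976 rad/s, so 0.7828 rpm = 0.7828 * 0.10471976 = 0.081974624 rad/s. 1 hour = 3600 s, so 37.15 hour = 37.15 * 3600 = 133740 s. Combine: 0.081974624 rad/s * 133740 s = 10963.286 rad. 1 arcsecond = 4.8481368e-06 rad, so 10963.286 rad = 10963.286 / 4.8481368e-06 = 2.2613401e+09 arcsecond ≈ 2.261e+09 arcsecond (4 s.f.). Final answer: 2.261e+09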